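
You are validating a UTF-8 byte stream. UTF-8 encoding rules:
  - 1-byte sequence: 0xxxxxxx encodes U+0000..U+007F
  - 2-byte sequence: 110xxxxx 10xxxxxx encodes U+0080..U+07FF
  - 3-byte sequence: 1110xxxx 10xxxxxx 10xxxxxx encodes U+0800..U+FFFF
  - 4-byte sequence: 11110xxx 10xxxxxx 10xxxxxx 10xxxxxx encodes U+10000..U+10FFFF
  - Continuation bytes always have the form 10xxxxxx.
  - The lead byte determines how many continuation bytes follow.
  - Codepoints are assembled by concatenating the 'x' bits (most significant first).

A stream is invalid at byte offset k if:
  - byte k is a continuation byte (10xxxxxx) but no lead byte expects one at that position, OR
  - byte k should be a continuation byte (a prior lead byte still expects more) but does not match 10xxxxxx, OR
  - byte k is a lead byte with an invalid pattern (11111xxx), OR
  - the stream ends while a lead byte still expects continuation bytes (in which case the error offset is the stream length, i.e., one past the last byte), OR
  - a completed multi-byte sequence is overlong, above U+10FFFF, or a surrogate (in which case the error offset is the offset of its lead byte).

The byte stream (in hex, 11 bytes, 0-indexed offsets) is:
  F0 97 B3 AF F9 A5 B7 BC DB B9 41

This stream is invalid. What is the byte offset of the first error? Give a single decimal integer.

Byte[0]=F0: 4-byte lead, need 3 cont bytes. acc=0x0
Byte[1]=97: continuation. acc=(acc<<6)|0x17=0x17
Byte[2]=B3: continuation. acc=(acc<<6)|0x33=0x5F3
Byte[3]=AF: continuation. acc=(acc<<6)|0x2F=0x17CEF
Completed: cp=U+17CEF (starts at byte 0)
Byte[4]=F9: INVALID lead byte (not 0xxx/110x/1110/11110)

Answer: 4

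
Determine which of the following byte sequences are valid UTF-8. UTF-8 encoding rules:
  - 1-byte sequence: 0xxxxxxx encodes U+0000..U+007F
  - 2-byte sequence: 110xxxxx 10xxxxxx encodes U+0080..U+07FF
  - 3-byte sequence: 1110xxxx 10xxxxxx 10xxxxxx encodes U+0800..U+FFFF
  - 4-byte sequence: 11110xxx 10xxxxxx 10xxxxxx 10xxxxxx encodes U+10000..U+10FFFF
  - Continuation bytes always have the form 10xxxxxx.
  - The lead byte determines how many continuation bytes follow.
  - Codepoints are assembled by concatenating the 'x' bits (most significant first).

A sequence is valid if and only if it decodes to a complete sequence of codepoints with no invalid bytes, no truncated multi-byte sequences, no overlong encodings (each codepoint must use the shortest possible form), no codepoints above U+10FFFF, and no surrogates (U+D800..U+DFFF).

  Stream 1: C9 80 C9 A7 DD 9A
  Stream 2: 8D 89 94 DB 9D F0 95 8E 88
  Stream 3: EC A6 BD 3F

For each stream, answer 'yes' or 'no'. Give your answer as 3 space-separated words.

Answer: yes no yes

Derivation:
Stream 1: decodes cleanly. VALID
Stream 2: error at byte offset 0. INVALID
Stream 3: decodes cleanly. VALID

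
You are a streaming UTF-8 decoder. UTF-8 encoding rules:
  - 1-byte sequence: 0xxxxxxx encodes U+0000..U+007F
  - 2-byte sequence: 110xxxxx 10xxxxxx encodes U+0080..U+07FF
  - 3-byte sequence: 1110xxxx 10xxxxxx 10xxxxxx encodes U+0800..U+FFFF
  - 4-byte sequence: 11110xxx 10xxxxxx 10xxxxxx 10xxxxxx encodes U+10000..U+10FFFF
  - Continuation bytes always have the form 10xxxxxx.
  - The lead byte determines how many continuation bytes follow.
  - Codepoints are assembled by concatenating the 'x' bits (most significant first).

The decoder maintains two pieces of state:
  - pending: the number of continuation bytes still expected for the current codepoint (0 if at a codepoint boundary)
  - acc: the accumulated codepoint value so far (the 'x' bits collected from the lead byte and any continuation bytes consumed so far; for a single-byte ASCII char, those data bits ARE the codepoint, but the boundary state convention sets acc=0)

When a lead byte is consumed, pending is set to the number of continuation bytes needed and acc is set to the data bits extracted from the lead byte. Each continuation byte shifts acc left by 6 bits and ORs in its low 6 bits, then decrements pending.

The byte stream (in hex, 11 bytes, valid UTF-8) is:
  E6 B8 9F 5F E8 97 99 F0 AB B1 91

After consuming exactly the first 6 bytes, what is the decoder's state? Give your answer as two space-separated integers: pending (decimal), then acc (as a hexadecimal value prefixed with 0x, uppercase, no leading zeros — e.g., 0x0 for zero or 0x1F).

Byte[0]=E6: 3-byte lead. pending=2, acc=0x6
Byte[1]=B8: continuation. acc=(acc<<6)|0x38=0x1B8, pending=1
Byte[2]=9F: continuation. acc=(acc<<6)|0x1F=0x6E1F, pending=0
Byte[3]=5F: 1-byte. pending=0, acc=0x0
Byte[4]=E8: 3-byte lead. pending=2, acc=0x8
Byte[5]=97: continuation. acc=(acc<<6)|0x17=0x217, pending=1

Answer: 1 0x217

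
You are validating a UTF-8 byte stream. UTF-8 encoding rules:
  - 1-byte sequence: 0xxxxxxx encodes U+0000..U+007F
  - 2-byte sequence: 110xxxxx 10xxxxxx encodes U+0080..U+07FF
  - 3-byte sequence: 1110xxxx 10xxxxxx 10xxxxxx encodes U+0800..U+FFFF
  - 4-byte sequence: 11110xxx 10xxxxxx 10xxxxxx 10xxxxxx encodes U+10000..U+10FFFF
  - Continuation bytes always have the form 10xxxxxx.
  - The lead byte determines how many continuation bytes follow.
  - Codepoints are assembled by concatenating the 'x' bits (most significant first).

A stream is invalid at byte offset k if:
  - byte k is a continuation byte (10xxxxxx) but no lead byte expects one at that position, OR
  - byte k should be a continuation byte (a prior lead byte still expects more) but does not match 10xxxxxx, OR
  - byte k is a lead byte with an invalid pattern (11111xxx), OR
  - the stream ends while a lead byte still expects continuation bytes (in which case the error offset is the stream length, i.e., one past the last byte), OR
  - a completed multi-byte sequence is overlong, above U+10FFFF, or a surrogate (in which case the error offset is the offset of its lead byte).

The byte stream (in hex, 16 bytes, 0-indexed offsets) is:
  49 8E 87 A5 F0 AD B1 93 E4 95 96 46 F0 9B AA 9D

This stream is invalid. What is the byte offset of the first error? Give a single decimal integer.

Byte[0]=49: 1-byte ASCII. cp=U+0049
Byte[1]=8E: INVALID lead byte (not 0xxx/110x/1110/11110)

Answer: 1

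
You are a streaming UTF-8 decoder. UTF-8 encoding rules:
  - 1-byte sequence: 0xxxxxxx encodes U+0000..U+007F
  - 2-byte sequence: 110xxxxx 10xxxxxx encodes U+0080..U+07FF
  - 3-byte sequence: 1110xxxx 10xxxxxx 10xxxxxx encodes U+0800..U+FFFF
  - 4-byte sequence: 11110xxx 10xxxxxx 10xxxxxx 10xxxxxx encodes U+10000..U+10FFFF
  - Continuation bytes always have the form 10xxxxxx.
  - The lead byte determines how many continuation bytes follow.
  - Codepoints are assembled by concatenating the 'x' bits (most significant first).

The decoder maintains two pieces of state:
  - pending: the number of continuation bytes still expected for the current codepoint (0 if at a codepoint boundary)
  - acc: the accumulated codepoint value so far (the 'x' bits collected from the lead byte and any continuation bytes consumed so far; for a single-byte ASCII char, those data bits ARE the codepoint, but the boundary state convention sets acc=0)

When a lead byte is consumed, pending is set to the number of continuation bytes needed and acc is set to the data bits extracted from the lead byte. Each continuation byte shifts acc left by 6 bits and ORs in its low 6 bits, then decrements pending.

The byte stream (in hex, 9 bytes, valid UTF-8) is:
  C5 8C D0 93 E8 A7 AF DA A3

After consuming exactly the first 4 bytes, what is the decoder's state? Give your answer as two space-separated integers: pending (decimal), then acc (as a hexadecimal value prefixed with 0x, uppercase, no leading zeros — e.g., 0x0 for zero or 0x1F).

Answer: 0 0x413

Derivation:
Byte[0]=C5: 2-byte lead. pending=1, acc=0x5
Byte[1]=8C: continuation. acc=(acc<<6)|0x0C=0x14C, pending=0
Byte[2]=D0: 2-byte lead. pending=1, acc=0x10
Byte[3]=93: continuation. acc=(acc<<6)|0x13=0x413, pending=0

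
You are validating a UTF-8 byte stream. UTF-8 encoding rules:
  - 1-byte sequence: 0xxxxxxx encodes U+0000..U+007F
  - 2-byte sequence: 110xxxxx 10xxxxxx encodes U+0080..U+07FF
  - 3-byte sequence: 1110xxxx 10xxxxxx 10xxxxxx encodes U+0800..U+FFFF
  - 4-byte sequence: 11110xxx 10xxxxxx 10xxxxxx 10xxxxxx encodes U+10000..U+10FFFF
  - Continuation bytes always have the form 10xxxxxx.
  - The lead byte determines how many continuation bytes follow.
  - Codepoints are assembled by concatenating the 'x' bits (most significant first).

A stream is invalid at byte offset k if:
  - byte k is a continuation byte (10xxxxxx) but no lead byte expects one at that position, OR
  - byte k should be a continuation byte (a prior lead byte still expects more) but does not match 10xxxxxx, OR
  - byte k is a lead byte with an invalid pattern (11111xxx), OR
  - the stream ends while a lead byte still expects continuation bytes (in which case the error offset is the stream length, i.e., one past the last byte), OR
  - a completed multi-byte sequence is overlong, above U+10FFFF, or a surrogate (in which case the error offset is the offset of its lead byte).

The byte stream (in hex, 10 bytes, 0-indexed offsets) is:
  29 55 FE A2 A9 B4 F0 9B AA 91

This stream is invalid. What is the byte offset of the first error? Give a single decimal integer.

Byte[0]=29: 1-byte ASCII. cp=U+0029
Byte[1]=55: 1-byte ASCII. cp=U+0055
Byte[2]=FE: INVALID lead byte (not 0xxx/110x/1110/11110)

Answer: 2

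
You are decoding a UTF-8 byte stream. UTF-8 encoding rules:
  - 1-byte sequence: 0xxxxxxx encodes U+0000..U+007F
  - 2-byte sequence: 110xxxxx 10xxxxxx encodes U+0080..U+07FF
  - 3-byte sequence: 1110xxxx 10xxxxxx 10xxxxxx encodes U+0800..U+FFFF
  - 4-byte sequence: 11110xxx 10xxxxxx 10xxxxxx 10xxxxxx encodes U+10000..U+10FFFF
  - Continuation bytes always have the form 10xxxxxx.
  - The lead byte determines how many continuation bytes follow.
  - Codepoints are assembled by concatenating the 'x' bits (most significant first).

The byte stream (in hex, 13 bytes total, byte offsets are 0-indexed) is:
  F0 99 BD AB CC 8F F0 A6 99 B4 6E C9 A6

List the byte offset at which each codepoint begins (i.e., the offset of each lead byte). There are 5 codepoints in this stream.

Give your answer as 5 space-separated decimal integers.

Answer: 0 4 6 10 11

Derivation:
Byte[0]=F0: 4-byte lead, need 3 cont bytes. acc=0x0
Byte[1]=99: continuation. acc=(acc<<6)|0x19=0x19
Byte[2]=BD: continuation. acc=(acc<<6)|0x3D=0x67D
Byte[3]=AB: continuation. acc=(acc<<6)|0x2B=0x19F6B
Completed: cp=U+19F6B (starts at byte 0)
Byte[4]=CC: 2-byte lead, need 1 cont bytes. acc=0xC
Byte[5]=8F: continuation. acc=(acc<<6)|0x0F=0x30F
Completed: cp=U+030F (starts at byte 4)
Byte[6]=F0: 4-byte lead, need 3 cont bytes. acc=0x0
Byte[7]=A6: continuation. acc=(acc<<6)|0x26=0x26
Byte[8]=99: continuation. acc=(acc<<6)|0x19=0x999
Byte[9]=B4: continuation. acc=(acc<<6)|0x34=0x26674
Completed: cp=U+26674 (starts at byte 6)
Byte[10]=6E: 1-byte ASCII. cp=U+006E
Byte[11]=C9: 2-byte lead, need 1 cont bytes. acc=0x9
Byte[12]=A6: continuation. acc=(acc<<6)|0x26=0x266
Completed: cp=U+0266 (starts at byte 11)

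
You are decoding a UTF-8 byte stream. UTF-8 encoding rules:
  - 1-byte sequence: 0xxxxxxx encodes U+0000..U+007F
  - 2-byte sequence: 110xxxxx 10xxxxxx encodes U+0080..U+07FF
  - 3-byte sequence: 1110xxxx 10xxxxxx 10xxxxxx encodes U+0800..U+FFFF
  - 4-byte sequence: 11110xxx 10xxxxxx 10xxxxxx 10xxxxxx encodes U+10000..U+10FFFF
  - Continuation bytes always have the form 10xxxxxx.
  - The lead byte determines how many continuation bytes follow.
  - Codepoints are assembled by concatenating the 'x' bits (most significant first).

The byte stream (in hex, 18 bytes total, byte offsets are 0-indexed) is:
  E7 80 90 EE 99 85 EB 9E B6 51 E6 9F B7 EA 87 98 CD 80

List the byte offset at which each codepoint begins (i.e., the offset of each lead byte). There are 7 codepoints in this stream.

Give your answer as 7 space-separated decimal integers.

Answer: 0 3 6 9 10 13 16

Derivation:
Byte[0]=E7: 3-byte lead, need 2 cont bytes. acc=0x7
Byte[1]=80: continuation. acc=(acc<<6)|0x00=0x1C0
Byte[2]=90: continuation. acc=(acc<<6)|0x10=0x7010
Completed: cp=U+7010 (starts at byte 0)
Byte[3]=EE: 3-byte lead, need 2 cont bytes. acc=0xE
Byte[4]=99: continuation. acc=(acc<<6)|0x19=0x399
Byte[5]=85: continuation. acc=(acc<<6)|0x05=0xE645
Completed: cp=U+E645 (starts at byte 3)
Byte[6]=EB: 3-byte lead, need 2 cont bytes. acc=0xB
Byte[7]=9E: continuation. acc=(acc<<6)|0x1E=0x2DE
Byte[8]=B6: continuation. acc=(acc<<6)|0x36=0xB7B6
Completed: cp=U+B7B6 (starts at byte 6)
Byte[9]=51: 1-byte ASCII. cp=U+0051
Byte[10]=E6: 3-byte lead, need 2 cont bytes. acc=0x6
Byte[11]=9F: continuation. acc=(acc<<6)|0x1F=0x19F
Byte[12]=B7: continuation. acc=(acc<<6)|0x37=0x67F7
Completed: cp=U+67F7 (starts at byte 10)
Byte[13]=EA: 3-byte lead, need 2 cont bytes. acc=0xA
Byte[14]=87: continuation. acc=(acc<<6)|0x07=0x287
Byte[15]=98: continuation. acc=(acc<<6)|0x18=0xA1D8
Completed: cp=U+A1D8 (starts at byte 13)
Byte[16]=CD: 2-byte lead, need 1 cont bytes. acc=0xD
Byte[17]=80: continuation. acc=(acc<<6)|0x00=0x340
Completed: cp=U+0340 (starts at byte 16)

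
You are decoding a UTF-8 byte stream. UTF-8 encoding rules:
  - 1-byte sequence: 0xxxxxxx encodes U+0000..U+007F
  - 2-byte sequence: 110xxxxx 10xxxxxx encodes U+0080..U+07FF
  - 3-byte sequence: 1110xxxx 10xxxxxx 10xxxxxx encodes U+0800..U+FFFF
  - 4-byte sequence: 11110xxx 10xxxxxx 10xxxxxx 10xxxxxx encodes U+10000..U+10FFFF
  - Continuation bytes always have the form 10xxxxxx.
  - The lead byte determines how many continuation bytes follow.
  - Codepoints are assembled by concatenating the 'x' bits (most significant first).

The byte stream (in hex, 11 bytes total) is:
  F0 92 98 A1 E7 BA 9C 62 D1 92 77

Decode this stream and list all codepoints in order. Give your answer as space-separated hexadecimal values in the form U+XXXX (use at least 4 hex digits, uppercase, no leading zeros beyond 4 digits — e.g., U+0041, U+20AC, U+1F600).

Answer: U+12621 U+7E9C U+0062 U+0452 U+0077

Derivation:
Byte[0]=F0: 4-byte lead, need 3 cont bytes. acc=0x0
Byte[1]=92: continuation. acc=(acc<<6)|0x12=0x12
Byte[2]=98: continuation. acc=(acc<<6)|0x18=0x498
Byte[3]=A1: continuation. acc=(acc<<6)|0x21=0x12621
Completed: cp=U+12621 (starts at byte 0)
Byte[4]=E7: 3-byte lead, need 2 cont bytes. acc=0x7
Byte[5]=BA: continuation. acc=(acc<<6)|0x3A=0x1FA
Byte[6]=9C: continuation. acc=(acc<<6)|0x1C=0x7E9C
Completed: cp=U+7E9C (starts at byte 4)
Byte[7]=62: 1-byte ASCII. cp=U+0062
Byte[8]=D1: 2-byte lead, need 1 cont bytes. acc=0x11
Byte[9]=92: continuation. acc=(acc<<6)|0x12=0x452
Completed: cp=U+0452 (starts at byte 8)
Byte[10]=77: 1-byte ASCII. cp=U+0077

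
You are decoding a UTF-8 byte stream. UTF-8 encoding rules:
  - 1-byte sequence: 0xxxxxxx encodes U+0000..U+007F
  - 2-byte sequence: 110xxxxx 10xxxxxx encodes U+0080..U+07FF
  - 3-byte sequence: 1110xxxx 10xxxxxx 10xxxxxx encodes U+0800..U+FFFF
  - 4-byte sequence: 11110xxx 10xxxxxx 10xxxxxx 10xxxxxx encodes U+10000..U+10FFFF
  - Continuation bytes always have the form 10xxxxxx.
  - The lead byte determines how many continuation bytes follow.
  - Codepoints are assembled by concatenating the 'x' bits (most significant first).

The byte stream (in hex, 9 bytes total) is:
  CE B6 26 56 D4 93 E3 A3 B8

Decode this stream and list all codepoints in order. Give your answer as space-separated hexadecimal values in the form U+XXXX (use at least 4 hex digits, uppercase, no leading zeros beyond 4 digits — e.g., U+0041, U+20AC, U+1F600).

Answer: U+03B6 U+0026 U+0056 U+0513 U+38F8

Derivation:
Byte[0]=CE: 2-byte lead, need 1 cont bytes. acc=0xE
Byte[1]=B6: continuation. acc=(acc<<6)|0x36=0x3B6
Completed: cp=U+03B6 (starts at byte 0)
Byte[2]=26: 1-byte ASCII. cp=U+0026
Byte[3]=56: 1-byte ASCII. cp=U+0056
Byte[4]=D4: 2-byte lead, need 1 cont bytes. acc=0x14
Byte[5]=93: continuation. acc=(acc<<6)|0x13=0x513
Completed: cp=U+0513 (starts at byte 4)
Byte[6]=E3: 3-byte lead, need 2 cont bytes. acc=0x3
Byte[7]=A3: continuation. acc=(acc<<6)|0x23=0xE3
Byte[8]=B8: continuation. acc=(acc<<6)|0x38=0x38F8
Completed: cp=U+38F8 (starts at byte 6)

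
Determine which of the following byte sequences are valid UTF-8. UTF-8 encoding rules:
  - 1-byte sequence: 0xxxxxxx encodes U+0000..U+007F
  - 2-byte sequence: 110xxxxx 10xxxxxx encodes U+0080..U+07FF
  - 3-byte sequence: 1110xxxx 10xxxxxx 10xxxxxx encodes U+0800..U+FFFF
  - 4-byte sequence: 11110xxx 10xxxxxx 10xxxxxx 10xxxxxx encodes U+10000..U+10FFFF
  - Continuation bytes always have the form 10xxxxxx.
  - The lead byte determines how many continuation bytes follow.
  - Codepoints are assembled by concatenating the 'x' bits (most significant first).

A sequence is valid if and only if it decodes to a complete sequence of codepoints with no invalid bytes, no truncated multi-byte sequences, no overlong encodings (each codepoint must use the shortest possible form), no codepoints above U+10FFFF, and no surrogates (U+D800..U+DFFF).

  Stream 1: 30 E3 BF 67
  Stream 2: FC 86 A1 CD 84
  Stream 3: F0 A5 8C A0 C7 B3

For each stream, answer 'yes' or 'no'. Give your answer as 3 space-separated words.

Answer: no no yes

Derivation:
Stream 1: error at byte offset 3. INVALID
Stream 2: error at byte offset 0. INVALID
Stream 3: decodes cleanly. VALID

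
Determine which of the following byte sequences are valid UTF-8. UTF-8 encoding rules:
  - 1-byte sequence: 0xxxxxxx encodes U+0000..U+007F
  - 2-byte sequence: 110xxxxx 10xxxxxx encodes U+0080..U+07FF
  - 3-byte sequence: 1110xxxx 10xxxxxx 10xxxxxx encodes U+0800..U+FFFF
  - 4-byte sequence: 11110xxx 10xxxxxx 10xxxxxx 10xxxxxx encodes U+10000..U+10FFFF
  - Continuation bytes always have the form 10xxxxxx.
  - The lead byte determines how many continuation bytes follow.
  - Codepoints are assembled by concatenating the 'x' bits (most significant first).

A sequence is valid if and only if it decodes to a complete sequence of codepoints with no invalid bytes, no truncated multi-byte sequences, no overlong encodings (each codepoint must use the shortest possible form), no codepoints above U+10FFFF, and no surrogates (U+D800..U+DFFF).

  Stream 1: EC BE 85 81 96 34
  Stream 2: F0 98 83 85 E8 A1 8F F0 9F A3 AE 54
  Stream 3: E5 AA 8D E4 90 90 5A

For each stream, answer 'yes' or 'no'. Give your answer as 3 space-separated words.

Stream 1: error at byte offset 3. INVALID
Stream 2: decodes cleanly. VALID
Stream 3: decodes cleanly. VALID

Answer: no yes yes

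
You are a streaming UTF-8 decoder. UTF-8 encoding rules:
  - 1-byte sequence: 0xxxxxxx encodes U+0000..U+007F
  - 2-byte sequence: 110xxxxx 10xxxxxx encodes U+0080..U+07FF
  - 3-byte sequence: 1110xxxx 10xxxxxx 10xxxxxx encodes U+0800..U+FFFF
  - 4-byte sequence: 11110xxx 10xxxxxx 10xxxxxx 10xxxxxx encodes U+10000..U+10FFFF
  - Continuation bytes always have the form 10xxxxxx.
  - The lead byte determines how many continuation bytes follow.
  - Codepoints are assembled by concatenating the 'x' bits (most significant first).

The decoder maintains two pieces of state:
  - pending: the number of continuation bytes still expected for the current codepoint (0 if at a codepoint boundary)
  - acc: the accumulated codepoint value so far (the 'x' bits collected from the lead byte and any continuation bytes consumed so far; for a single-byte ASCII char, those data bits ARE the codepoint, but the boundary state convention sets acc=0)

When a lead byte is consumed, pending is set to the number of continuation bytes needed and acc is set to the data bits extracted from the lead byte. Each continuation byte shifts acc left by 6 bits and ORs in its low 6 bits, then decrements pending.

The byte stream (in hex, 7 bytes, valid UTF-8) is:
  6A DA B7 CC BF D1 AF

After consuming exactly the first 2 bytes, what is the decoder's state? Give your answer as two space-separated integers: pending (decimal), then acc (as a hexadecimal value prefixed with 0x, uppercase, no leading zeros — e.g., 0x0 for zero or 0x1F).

Byte[0]=6A: 1-byte. pending=0, acc=0x0
Byte[1]=DA: 2-byte lead. pending=1, acc=0x1A

Answer: 1 0x1A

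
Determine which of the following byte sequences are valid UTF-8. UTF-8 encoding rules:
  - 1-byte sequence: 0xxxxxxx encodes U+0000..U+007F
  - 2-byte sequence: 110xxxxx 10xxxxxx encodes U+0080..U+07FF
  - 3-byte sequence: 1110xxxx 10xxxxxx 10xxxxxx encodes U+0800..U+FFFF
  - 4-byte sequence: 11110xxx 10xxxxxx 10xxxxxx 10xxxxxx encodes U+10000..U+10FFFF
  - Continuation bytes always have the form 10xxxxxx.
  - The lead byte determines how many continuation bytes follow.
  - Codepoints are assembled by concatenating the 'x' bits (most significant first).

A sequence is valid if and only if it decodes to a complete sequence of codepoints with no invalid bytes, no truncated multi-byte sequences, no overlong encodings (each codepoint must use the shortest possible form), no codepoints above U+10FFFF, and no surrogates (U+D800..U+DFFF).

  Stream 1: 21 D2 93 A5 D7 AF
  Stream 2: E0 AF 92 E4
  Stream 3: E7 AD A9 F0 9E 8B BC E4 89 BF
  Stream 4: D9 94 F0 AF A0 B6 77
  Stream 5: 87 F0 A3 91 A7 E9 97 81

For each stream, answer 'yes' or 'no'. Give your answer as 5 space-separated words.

Stream 1: error at byte offset 3. INVALID
Stream 2: error at byte offset 4. INVALID
Stream 3: decodes cleanly. VALID
Stream 4: decodes cleanly. VALID
Stream 5: error at byte offset 0. INVALID

Answer: no no yes yes no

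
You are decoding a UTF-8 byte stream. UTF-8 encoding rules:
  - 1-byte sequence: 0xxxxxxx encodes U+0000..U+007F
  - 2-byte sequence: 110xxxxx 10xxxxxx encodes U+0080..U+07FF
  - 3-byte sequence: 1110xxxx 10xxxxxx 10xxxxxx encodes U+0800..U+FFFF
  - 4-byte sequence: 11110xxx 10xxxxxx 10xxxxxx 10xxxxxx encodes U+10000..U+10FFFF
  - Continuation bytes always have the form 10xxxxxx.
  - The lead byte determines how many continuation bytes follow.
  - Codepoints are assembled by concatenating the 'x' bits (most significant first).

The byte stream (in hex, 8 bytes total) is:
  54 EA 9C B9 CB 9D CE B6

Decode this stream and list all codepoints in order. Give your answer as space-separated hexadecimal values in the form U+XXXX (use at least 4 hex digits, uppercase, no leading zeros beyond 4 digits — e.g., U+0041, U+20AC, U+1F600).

Byte[0]=54: 1-byte ASCII. cp=U+0054
Byte[1]=EA: 3-byte lead, need 2 cont bytes. acc=0xA
Byte[2]=9C: continuation. acc=(acc<<6)|0x1C=0x29C
Byte[3]=B9: continuation. acc=(acc<<6)|0x39=0xA739
Completed: cp=U+A739 (starts at byte 1)
Byte[4]=CB: 2-byte lead, need 1 cont bytes. acc=0xB
Byte[5]=9D: continuation. acc=(acc<<6)|0x1D=0x2DD
Completed: cp=U+02DD (starts at byte 4)
Byte[6]=CE: 2-byte lead, need 1 cont bytes. acc=0xE
Byte[7]=B6: continuation. acc=(acc<<6)|0x36=0x3B6
Completed: cp=U+03B6 (starts at byte 6)

Answer: U+0054 U+A739 U+02DD U+03B6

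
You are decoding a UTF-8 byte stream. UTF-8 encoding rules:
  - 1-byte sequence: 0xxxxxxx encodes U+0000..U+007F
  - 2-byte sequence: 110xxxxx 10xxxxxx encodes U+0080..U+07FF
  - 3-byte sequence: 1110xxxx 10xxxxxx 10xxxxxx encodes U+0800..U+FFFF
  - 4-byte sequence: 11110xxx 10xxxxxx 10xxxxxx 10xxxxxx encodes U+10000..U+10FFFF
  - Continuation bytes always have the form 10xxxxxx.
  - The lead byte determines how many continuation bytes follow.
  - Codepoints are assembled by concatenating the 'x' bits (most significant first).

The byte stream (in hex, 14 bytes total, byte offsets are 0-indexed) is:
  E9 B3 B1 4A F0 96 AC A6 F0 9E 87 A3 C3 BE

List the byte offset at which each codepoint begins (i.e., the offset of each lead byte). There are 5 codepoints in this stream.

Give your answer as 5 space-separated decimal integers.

Answer: 0 3 4 8 12

Derivation:
Byte[0]=E9: 3-byte lead, need 2 cont bytes. acc=0x9
Byte[1]=B3: continuation. acc=(acc<<6)|0x33=0x273
Byte[2]=B1: continuation. acc=(acc<<6)|0x31=0x9CF1
Completed: cp=U+9CF1 (starts at byte 0)
Byte[3]=4A: 1-byte ASCII. cp=U+004A
Byte[4]=F0: 4-byte lead, need 3 cont bytes. acc=0x0
Byte[5]=96: continuation. acc=(acc<<6)|0x16=0x16
Byte[6]=AC: continuation. acc=(acc<<6)|0x2C=0x5AC
Byte[7]=A6: continuation. acc=(acc<<6)|0x26=0x16B26
Completed: cp=U+16B26 (starts at byte 4)
Byte[8]=F0: 4-byte lead, need 3 cont bytes. acc=0x0
Byte[9]=9E: continuation. acc=(acc<<6)|0x1E=0x1E
Byte[10]=87: continuation. acc=(acc<<6)|0x07=0x787
Byte[11]=A3: continuation. acc=(acc<<6)|0x23=0x1E1E3
Completed: cp=U+1E1E3 (starts at byte 8)
Byte[12]=C3: 2-byte lead, need 1 cont bytes. acc=0x3
Byte[13]=BE: continuation. acc=(acc<<6)|0x3E=0xFE
Completed: cp=U+00FE (starts at byte 12)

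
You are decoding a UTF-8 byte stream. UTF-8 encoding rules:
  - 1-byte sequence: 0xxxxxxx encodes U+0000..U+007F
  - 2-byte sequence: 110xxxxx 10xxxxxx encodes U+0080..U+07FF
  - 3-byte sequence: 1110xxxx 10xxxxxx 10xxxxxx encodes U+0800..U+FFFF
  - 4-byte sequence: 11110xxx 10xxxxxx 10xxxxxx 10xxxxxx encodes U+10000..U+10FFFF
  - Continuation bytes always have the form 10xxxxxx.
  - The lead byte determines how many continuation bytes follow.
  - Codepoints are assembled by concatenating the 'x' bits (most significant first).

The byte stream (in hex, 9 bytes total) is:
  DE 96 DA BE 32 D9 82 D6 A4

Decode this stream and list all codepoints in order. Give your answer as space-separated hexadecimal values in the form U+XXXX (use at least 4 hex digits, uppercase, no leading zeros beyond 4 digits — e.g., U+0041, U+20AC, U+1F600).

Byte[0]=DE: 2-byte lead, need 1 cont bytes. acc=0x1E
Byte[1]=96: continuation. acc=(acc<<6)|0x16=0x796
Completed: cp=U+0796 (starts at byte 0)
Byte[2]=DA: 2-byte lead, need 1 cont bytes. acc=0x1A
Byte[3]=BE: continuation. acc=(acc<<6)|0x3E=0x6BE
Completed: cp=U+06BE (starts at byte 2)
Byte[4]=32: 1-byte ASCII. cp=U+0032
Byte[5]=D9: 2-byte lead, need 1 cont bytes. acc=0x19
Byte[6]=82: continuation. acc=(acc<<6)|0x02=0x642
Completed: cp=U+0642 (starts at byte 5)
Byte[7]=D6: 2-byte lead, need 1 cont bytes. acc=0x16
Byte[8]=A4: continuation. acc=(acc<<6)|0x24=0x5A4
Completed: cp=U+05A4 (starts at byte 7)

Answer: U+0796 U+06BE U+0032 U+0642 U+05A4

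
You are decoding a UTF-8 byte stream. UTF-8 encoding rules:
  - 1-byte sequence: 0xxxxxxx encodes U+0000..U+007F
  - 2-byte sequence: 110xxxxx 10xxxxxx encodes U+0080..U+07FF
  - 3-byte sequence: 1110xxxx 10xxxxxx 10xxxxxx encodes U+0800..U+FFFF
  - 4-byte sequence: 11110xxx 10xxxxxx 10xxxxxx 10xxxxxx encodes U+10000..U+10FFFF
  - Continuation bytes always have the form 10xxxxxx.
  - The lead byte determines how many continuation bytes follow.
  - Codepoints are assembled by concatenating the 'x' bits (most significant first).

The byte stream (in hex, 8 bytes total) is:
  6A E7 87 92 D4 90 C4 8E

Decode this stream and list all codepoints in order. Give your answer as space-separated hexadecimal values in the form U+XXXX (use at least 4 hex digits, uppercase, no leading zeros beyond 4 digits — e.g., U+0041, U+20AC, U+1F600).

Byte[0]=6A: 1-byte ASCII. cp=U+006A
Byte[1]=E7: 3-byte lead, need 2 cont bytes. acc=0x7
Byte[2]=87: continuation. acc=(acc<<6)|0x07=0x1C7
Byte[3]=92: continuation. acc=(acc<<6)|0x12=0x71D2
Completed: cp=U+71D2 (starts at byte 1)
Byte[4]=D4: 2-byte lead, need 1 cont bytes. acc=0x14
Byte[5]=90: continuation. acc=(acc<<6)|0x10=0x510
Completed: cp=U+0510 (starts at byte 4)
Byte[6]=C4: 2-byte lead, need 1 cont bytes. acc=0x4
Byte[7]=8E: continuation. acc=(acc<<6)|0x0E=0x10E
Completed: cp=U+010E (starts at byte 6)

Answer: U+006A U+71D2 U+0510 U+010E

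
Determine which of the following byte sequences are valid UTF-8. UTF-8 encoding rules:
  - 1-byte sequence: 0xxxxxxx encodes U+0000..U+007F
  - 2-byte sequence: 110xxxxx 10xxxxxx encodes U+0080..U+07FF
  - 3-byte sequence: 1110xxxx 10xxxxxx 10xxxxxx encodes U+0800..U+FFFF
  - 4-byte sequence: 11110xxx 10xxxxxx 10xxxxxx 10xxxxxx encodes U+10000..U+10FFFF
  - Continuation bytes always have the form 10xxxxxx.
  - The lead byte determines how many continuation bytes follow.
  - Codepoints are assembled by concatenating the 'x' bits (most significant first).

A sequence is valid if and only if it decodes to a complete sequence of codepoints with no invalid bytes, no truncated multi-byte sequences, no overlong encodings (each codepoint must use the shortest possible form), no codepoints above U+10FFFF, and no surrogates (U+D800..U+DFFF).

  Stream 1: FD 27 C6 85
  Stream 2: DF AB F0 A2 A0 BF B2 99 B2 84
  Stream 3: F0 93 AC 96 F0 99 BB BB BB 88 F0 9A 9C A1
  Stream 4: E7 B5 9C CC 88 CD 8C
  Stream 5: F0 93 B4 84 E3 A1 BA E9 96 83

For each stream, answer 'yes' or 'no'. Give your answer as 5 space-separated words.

Answer: no no no yes yes

Derivation:
Stream 1: error at byte offset 0. INVALID
Stream 2: error at byte offset 6. INVALID
Stream 3: error at byte offset 8. INVALID
Stream 4: decodes cleanly. VALID
Stream 5: decodes cleanly. VALID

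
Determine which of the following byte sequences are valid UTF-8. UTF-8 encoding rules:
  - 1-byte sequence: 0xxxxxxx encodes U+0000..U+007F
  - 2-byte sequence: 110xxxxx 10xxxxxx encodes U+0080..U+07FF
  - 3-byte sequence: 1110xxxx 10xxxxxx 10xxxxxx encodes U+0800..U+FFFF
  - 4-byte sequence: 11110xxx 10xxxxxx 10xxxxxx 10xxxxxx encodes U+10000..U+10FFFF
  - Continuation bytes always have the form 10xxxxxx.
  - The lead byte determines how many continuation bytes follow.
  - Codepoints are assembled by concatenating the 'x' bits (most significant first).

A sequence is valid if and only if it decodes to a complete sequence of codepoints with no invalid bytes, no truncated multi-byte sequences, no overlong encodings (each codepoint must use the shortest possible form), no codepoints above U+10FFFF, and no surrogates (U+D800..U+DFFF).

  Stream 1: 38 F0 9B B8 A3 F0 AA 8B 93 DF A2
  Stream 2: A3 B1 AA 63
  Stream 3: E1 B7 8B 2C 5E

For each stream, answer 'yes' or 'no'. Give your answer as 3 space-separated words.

Answer: yes no yes

Derivation:
Stream 1: decodes cleanly. VALID
Stream 2: error at byte offset 0. INVALID
Stream 3: decodes cleanly. VALID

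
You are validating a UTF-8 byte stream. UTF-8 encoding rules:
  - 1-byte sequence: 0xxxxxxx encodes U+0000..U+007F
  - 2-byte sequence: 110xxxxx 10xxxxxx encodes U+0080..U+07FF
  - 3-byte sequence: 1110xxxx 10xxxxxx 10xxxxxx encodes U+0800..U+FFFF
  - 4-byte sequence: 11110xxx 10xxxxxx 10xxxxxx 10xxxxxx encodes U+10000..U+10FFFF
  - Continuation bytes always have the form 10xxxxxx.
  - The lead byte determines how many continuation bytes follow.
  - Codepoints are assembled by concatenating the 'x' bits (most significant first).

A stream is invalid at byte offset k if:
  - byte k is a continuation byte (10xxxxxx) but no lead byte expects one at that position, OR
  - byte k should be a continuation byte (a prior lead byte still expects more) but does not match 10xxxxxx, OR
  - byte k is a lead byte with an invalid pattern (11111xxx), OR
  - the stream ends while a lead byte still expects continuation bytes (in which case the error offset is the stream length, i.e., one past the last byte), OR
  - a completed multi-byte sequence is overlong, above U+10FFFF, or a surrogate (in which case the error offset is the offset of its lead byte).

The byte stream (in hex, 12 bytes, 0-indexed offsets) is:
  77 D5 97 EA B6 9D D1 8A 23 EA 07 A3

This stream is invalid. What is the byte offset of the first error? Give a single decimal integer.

Answer: 10

Derivation:
Byte[0]=77: 1-byte ASCII. cp=U+0077
Byte[1]=D5: 2-byte lead, need 1 cont bytes. acc=0x15
Byte[2]=97: continuation. acc=(acc<<6)|0x17=0x557
Completed: cp=U+0557 (starts at byte 1)
Byte[3]=EA: 3-byte lead, need 2 cont bytes. acc=0xA
Byte[4]=B6: continuation. acc=(acc<<6)|0x36=0x2B6
Byte[5]=9D: continuation. acc=(acc<<6)|0x1D=0xAD9D
Completed: cp=U+AD9D (starts at byte 3)
Byte[6]=D1: 2-byte lead, need 1 cont bytes. acc=0x11
Byte[7]=8A: continuation. acc=(acc<<6)|0x0A=0x44A
Completed: cp=U+044A (starts at byte 6)
Byte[8]=23: 1-byte ASCII. cp=U+0023
Byte[9]=EA: 3-byte lead, need 2 cont bytes. acc=0xA
Byte[10]=07: expected 10xxxxxx continuation. INVALID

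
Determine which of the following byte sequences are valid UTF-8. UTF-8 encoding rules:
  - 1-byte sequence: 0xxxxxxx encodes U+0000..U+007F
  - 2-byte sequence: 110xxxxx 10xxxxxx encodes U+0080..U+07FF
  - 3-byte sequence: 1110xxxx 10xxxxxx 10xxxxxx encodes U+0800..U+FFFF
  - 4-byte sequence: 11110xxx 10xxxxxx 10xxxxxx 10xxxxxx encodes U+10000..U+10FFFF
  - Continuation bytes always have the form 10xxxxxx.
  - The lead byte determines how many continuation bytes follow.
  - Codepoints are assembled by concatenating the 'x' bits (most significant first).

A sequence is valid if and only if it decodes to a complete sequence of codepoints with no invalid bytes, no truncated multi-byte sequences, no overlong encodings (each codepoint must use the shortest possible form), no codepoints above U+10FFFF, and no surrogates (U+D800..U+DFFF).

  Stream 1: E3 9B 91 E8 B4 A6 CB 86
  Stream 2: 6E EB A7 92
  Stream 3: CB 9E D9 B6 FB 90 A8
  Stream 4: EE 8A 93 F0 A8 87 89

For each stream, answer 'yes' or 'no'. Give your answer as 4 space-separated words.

Answer: yes yes no yes

Derivation:
Stream 1: decodes cleanly. VALID
Stream 2: decodes cleanly. VALID
Stream 3: error at byte offset 4. INVALID
Stream 4: decodes cleanly. VALID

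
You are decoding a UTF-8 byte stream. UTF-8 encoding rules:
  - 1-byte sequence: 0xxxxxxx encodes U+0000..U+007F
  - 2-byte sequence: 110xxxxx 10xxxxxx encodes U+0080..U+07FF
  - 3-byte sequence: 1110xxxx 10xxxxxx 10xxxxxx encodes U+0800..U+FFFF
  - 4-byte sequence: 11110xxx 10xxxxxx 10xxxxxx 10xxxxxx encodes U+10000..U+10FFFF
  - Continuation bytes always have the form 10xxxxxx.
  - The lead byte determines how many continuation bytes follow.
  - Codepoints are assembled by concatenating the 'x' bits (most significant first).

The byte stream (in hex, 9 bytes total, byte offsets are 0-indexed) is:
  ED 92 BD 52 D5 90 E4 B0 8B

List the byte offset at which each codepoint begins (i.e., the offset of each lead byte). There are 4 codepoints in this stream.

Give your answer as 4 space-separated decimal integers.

Answer: 0 3 4 6

Derivation:
Byte[0]=ED: 3-byte lead, need 2 cont bytes. acc=0xD
Byte[1]=92: continuation. acc=(acc<<6)|0x12=0x352
Byte[2]=BD: continuation. acc=(acc<<6)|0x3D=0xD4BD
Completed: cp=U+D4BD (starts at byte 0)
Byte[3]=52: 1-byte ASCII. cp=U+0052
Byte[4]=D5: 2-byte lead, need 1 cont bytes. acc=0x15
Byte[5]=90: continuation. acc=(acc<<6)|0x10=0x550
Completed: cp=U+0550 (starts at byte 4)
Byte[6]=E4: 3-byte lead, need 2 cont bytes. acc=0x4
Byte[7]=B0: continuation. acc=(acc<<6)|0x30=0x130
Byte[8]=8B: continuation. acc=(acc<<6)|0x0B=0x4C0B
Completed: cp=U+4C0B (starts at byte 6)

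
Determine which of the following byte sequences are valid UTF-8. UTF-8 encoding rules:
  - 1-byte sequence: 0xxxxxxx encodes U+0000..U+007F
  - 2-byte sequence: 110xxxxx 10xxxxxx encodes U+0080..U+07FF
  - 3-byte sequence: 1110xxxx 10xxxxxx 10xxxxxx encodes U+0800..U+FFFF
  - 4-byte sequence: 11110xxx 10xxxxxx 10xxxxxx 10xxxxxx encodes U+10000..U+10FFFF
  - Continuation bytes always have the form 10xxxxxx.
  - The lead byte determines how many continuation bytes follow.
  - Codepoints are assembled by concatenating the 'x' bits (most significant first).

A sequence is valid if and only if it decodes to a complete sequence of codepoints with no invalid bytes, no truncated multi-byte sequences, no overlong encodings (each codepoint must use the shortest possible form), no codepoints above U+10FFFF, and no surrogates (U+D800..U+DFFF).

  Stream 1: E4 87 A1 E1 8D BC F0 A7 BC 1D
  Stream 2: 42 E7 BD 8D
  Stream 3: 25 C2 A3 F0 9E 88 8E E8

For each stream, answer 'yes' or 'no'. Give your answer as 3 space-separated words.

Answer: no yes no

Derivation:
Stream 1: error at byte offset 9. INVALID
Stream 2: decodes cleanly. VALID
Stream 3: error at byte offset 8. INVALID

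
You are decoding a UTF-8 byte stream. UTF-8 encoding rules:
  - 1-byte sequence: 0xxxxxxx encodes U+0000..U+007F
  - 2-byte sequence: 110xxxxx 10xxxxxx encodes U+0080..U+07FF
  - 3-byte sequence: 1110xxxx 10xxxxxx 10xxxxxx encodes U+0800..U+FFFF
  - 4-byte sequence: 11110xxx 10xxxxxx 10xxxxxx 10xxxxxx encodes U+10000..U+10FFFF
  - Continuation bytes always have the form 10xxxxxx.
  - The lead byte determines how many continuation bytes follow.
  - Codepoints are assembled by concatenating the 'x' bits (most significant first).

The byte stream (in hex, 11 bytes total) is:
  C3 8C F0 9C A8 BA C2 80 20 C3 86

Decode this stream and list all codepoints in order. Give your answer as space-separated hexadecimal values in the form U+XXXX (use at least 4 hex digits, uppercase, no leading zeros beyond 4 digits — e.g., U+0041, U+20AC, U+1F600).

Answer: U+00CC U+1CA3A U+0080 U+0020 U+00C6

Derivation:
Byte[0]=C3: 2-byte lead, need 1 cont bytes. acc=0x3
Byte[1]=8C: continuation. acc=(acc<<6)|0x0C=0xCC
Completed: cp=U+00CC (starts at byte 0)
Byte[2]=F0: 4-byte lead, need 3 cont bytes. acc=0x0
Byte[3]=9C: continuation. acc=(acc<<6)|0x1C=0x1C
Byte[4]=A8: continuation. acc=(acc<<6)|0x28=0x728
Byte[5]=BA: continuation. acc=(acc<<6)|0x3A=0x1CA3A
Completed: cp=U+1CA3A (starts at byte 2)
Byte[6]=C2: 2-byte lead, need 1 cont bytes. acc=0x2
Byte[7]=80: continuation. acc=(acc<<6)|0x00=0x80
Completed: cp=U+0080 (starts at byte 6)
Byte[8]=20: 1-byte ASCII. cp=U+0020
Byte[9]=C3: 2-byte lead, need 1 cont bytes. acc=0x3
Byte[10]=86: continuation. acc=(acc<<6)|0x06=0xC6
Completed: cp=U+00C6 (starts at byte 9)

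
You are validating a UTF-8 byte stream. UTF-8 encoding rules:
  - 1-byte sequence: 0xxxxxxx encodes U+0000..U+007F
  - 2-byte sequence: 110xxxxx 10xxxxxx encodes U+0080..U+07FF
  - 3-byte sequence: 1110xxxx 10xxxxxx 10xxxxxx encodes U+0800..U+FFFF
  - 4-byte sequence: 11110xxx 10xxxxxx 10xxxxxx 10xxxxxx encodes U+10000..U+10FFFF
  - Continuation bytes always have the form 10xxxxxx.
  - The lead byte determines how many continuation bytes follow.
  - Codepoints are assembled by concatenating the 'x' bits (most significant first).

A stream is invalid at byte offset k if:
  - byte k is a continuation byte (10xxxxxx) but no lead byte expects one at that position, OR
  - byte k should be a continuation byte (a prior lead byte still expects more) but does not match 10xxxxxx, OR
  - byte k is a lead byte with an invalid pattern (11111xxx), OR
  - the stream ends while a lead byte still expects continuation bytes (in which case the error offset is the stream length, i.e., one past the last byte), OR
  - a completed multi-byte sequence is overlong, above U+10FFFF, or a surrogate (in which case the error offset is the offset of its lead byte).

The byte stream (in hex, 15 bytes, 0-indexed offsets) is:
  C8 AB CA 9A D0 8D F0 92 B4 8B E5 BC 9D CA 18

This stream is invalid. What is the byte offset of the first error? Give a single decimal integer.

Byte[0]=C8: 2-byte lead, need 1 cont bytes. acc=0x8
Byte[1]=AB: continuation. acc=(acc<<6)|0x2B=0x22B
Completed: cp=U+022B (starts at byte 0)
Byte[2]=CA: 2-byte lead, need 1 cont bytes. acc=0xA
Byte[3]=9A: continuation. acc=(acc<<6)|0x1A=0x29A
Completed: cp=U+029A (starts at byte 2)
Byte[4]=D0: 2-byte lead, need 1 cont bytes. acc=0x10
Byte[5]=8D: continuation. acc=(acc<<6)|0x0D=0x40D
Completed: cp=U+040D (starts at byte 4)
Byte[6]=F0: 4-byte lead, need 3 cont bytes. acc=0x0
Byte[7]=92: continuation. acc=(acc<<6)|0x12=0x12
Byte[8]=B4: continuation. acc=(acc<<6)|0x34=0x4B4
Byte[9]=8B: continuation. acc=(acc<<6)|0x0B=0x12D0B
Completed: cp=U+12D0B (starts at byte 6)
Byte[10]=E5: 3-byte lead, need 2 cont bytes. acc=0x5
Byte[11]=BC: continuation. acc=(acc<<6)|0x3C=0x17C
Byte[12]=9D: continuation. acc=(acc<<6)|0x1D=0x5F1D
Completed: cp=U+5F1D (starts at byte 10)
Byte[13]=CA: 2-byte lead, need 1 cont bytes. acc=0xA
Byte[14]=18: expected 10xxxxxx continuation. INVALID

Answer: 14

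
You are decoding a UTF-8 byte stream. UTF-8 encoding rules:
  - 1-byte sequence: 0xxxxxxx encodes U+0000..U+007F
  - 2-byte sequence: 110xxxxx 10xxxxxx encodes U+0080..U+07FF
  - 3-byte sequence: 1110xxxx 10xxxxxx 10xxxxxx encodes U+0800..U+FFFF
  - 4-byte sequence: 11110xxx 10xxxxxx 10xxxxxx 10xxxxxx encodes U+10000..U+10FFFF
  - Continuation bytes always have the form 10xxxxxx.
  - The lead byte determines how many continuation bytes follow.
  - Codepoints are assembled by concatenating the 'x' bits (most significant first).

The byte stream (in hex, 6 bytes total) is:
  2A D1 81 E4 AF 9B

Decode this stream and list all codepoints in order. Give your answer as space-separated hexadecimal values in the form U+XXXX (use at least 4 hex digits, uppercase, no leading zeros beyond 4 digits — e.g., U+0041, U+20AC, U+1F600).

Answer: U+002A U+0441 U+4BDB

Derivation:
Byte[0]=2A: 1-byte ASCII. cp=U+002A
Byte[1]=D1: 2-byte lead, need 1 cont bytes. acc=0x11
Byte[2]=81: continuation. acc=(acc<<6)|0x01=0x441
Completed: cp=U+0441 (starts at byte 1)
Byte[3]=E4: 3-byte lead, need 2 cont bytes. acc=0x4
Byte[4]=AF: continuation. acc=(acc<<6)|0x2F=0x12F
Byte[5]=9B: continuation. acc=(acc<<6)|0x1B=0x4BDB
Completed: cp=U+4BDB (starts at byte 3)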